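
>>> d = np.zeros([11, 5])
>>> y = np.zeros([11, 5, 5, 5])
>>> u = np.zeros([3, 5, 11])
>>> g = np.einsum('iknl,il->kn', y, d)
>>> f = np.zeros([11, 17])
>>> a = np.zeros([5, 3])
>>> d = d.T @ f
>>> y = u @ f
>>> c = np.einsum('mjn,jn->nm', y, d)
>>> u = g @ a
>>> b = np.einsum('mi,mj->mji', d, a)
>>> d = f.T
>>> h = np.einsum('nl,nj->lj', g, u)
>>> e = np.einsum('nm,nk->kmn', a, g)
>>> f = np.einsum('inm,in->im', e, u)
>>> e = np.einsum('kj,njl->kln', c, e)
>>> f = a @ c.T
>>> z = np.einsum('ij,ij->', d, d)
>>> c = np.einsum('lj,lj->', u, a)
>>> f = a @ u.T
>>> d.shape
(17, 11)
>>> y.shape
(3, 5, 17)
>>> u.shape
(5, 3)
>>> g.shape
(5, 5)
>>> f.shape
(5, 5)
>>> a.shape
(5, 3)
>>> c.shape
()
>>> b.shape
(5, 3, 17)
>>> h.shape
(5, 3)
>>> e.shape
(17, 5, 5)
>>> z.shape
()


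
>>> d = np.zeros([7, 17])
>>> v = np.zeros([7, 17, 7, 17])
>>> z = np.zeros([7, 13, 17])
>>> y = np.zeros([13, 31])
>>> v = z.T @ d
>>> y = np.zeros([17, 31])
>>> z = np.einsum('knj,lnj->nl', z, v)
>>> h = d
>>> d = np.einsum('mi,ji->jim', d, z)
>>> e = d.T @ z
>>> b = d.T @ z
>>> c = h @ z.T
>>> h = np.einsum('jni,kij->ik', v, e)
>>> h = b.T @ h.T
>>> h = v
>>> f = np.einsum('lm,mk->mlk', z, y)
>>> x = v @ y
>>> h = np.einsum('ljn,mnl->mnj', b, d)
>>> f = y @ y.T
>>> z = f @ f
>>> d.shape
(13, 17, 7)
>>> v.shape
(17, 13, 17)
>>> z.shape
(17, 17)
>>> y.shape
(17, 31)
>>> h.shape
(13, 17, 17)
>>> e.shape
(7, 17, 17)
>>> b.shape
(7, 17, 17)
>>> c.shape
(7, 13)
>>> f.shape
(17, 17)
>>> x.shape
(17, 13, 31)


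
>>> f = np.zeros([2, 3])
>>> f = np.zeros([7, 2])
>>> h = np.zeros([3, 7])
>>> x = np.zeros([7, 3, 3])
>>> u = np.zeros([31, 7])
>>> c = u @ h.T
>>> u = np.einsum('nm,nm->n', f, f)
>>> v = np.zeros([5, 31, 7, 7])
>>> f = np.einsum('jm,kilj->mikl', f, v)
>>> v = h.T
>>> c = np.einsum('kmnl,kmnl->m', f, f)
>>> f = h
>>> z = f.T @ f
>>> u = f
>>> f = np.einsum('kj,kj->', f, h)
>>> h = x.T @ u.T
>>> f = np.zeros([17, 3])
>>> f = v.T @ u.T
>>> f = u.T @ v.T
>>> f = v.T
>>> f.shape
(3, 7)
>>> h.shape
(3, 3, 3)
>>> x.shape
(7, 3, 3)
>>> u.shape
(3, 7)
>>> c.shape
(31,)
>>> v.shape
(7, 3)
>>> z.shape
(7, 7)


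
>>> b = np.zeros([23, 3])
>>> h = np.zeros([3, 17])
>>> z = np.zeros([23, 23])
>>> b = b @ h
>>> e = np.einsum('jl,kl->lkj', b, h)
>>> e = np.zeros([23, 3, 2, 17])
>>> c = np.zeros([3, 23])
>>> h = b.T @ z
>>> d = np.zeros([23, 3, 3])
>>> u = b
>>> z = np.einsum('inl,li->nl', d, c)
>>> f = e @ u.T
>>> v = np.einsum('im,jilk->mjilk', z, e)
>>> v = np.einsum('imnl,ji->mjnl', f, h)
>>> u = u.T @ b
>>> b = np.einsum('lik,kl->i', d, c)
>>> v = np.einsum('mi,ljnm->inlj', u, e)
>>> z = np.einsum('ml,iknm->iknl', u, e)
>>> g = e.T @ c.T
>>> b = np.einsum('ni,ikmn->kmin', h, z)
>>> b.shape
(3, 2, 23, 17)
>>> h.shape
(17, 23)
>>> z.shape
(23, 3, 2, 17)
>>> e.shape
(23, 3, 2, 17)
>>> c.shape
(3, 23)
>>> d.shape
(23, 3, 3)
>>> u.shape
(17, 17)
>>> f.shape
(23, 3, 2, 23)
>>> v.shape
(17, 2, 23, 3)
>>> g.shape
(17, 2, 3, 3)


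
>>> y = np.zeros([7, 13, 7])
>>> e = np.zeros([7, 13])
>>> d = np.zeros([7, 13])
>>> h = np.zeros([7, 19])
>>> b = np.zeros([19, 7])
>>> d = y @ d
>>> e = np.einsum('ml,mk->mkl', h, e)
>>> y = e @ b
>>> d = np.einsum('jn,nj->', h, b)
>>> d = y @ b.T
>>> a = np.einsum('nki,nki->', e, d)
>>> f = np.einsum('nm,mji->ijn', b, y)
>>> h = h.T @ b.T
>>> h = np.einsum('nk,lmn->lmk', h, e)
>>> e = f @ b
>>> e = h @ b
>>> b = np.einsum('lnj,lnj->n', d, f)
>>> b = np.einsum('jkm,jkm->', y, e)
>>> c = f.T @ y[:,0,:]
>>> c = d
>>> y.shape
(7, 13, 7)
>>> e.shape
(7, 13, 7)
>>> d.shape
(7, 13, 19)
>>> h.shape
(7, 13, 19)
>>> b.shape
()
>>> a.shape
()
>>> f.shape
(7, 13, 19)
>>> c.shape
(7, 13, 19)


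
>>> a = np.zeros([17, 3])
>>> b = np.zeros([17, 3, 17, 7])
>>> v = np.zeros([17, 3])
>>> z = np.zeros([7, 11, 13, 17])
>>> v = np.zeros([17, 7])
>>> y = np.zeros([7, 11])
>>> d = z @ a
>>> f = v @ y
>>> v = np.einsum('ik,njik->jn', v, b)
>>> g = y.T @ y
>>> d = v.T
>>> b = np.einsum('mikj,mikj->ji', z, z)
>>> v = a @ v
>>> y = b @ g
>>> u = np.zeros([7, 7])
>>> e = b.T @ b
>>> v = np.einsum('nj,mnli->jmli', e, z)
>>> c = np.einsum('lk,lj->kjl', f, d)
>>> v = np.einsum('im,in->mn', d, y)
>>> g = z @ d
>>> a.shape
(17, 3)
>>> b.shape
(17, 11)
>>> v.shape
(3, 11)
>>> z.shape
(7, 11, 13, 17)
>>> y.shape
(17, 11)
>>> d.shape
(17, 3)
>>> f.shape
(17, 11)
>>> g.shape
(7, 11, 13, 3)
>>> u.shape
(7, 7)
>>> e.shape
(11, 11)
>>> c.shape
(11, 3, 17)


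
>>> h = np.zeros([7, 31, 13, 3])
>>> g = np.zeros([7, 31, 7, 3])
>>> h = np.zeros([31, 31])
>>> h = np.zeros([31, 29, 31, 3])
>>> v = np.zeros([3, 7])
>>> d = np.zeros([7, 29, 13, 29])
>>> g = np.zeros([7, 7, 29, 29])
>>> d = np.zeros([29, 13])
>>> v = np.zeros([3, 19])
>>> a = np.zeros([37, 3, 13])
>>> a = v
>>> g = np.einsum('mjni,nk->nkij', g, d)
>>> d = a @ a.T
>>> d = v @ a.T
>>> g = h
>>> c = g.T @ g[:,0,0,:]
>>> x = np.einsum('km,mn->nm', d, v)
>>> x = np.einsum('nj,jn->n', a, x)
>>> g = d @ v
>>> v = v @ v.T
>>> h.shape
(31, 29, 31, 3)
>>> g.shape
(3, 19)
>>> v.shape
(3, 3)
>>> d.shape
(3, 3)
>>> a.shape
(3, 19)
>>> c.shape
(3, 31, 29, 3)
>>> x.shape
(3,)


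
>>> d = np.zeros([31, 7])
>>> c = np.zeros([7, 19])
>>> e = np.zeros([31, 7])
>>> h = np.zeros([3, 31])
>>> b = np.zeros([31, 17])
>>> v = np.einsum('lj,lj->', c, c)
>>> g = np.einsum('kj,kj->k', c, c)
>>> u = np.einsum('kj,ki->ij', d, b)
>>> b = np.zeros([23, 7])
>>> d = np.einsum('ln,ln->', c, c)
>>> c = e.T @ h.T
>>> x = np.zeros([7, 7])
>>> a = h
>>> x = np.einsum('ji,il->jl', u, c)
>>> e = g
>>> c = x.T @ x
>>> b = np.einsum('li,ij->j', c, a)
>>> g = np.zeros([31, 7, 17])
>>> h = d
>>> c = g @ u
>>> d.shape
()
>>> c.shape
(31, 7, 7)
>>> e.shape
(7,)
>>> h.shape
()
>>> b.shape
(31,)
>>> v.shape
()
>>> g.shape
(31, 7, 17)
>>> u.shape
(17, 7)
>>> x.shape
(17, 3)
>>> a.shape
(3, 31)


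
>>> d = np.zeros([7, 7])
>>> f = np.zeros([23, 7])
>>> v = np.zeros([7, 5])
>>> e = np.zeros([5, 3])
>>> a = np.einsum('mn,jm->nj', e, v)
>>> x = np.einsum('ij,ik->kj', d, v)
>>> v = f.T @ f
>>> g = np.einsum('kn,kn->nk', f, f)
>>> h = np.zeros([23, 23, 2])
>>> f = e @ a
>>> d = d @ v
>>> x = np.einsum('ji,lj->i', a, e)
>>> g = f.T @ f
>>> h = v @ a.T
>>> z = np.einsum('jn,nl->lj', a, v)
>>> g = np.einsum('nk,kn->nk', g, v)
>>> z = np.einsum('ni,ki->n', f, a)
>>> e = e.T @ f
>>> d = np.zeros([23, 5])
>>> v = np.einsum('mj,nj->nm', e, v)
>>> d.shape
(23, 5)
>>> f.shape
(5, 7)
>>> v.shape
(7, 3)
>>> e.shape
(3, 7)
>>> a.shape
(3, 7)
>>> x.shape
(7,)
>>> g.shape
(7, 7)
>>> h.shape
(7, 3)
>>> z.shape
(5,)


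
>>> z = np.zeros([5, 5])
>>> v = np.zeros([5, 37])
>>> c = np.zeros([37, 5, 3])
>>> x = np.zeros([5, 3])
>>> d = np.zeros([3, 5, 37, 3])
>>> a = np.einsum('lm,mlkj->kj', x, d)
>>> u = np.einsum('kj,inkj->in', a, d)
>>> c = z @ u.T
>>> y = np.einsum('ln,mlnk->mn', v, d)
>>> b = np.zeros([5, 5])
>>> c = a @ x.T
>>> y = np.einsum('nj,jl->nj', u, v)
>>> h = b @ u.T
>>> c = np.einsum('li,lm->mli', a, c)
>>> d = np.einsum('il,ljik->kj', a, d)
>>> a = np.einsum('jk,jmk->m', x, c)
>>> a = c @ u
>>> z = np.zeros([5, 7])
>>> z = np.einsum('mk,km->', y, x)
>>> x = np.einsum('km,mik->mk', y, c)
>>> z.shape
()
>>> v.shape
(5, 37)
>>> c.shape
(5, 37, 3)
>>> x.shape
(5, 3)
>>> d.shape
(3, 5)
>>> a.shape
(5, 37, 5)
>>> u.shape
(3, 5)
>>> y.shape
(3, 5)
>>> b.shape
(5, 5)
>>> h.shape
(5, 3)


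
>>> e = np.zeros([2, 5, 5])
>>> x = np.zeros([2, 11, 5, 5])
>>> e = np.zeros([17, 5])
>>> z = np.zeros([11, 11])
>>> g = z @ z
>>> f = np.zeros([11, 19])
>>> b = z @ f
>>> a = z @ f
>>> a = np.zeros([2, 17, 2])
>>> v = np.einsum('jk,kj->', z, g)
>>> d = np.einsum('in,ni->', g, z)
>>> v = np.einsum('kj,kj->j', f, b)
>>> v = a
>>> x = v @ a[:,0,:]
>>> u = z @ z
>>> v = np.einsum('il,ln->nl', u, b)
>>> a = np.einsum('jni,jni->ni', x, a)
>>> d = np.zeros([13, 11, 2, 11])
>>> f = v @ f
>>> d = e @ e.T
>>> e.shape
(17, 5)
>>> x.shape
(2, 17, 2)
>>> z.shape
(11, 11)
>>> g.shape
(11, 11)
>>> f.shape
(19, 19)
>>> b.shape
(11, 19)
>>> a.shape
(17, 2)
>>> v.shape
(19, 11)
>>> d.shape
(17, 17)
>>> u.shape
(11, 11)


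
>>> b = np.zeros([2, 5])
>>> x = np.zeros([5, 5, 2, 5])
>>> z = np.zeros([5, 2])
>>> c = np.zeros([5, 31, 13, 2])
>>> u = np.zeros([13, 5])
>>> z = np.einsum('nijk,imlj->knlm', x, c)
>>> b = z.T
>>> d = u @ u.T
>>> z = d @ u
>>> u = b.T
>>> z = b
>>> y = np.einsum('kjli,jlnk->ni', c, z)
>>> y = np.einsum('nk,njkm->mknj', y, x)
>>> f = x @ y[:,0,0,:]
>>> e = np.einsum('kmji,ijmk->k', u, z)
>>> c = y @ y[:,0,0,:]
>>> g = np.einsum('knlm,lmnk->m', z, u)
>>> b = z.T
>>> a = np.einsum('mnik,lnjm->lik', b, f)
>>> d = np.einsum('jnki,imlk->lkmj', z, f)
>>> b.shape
(5, 5, 13, 31)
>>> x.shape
(5, 5, 2, 5)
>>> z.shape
(31, 13, 5, 5)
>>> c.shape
(5, 2, 5, 5)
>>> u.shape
(5, 5, 13, 31)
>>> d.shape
(2, 5, 5, 31)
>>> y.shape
(5, 2, 5, 5)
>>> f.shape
(5, 5, 2, 5)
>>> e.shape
(5,)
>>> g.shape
(5,)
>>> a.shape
(5, 13, 31)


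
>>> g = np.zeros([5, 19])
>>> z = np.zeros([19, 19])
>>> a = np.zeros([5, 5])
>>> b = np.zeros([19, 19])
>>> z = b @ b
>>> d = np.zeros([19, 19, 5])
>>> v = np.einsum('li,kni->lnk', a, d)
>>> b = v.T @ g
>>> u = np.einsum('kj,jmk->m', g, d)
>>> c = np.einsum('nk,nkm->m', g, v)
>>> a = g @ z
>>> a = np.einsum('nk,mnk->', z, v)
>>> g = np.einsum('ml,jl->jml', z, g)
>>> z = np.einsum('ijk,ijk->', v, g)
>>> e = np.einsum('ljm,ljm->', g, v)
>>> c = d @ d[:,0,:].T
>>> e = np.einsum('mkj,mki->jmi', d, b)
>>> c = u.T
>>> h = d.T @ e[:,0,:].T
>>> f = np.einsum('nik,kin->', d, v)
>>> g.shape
(5, 19, 19)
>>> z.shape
()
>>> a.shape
()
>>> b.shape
(19, 19, 19)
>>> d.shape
(19, 19, 5)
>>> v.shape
(5, 19, 19)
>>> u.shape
(19,)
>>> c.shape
(19,)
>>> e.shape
(5, 19, 19)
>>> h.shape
(5, 19, 5)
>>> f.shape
()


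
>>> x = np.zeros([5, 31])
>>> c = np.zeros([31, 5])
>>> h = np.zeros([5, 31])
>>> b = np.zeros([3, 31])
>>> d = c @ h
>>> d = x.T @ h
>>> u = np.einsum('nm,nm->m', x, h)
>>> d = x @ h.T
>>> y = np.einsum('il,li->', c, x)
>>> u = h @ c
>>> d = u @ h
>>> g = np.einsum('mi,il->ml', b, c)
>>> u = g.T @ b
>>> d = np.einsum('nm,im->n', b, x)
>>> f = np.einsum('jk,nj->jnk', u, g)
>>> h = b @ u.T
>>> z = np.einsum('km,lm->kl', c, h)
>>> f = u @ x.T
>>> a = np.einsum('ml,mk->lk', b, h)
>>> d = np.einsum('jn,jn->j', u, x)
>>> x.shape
(5, 31)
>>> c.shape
(31, 5)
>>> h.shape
(3, 5)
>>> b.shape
(3, 31)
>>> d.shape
(5,)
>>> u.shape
(5, 31)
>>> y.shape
()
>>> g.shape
(3, 5)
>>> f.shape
(5, 5)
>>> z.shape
(31, 3)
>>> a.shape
(31, 5)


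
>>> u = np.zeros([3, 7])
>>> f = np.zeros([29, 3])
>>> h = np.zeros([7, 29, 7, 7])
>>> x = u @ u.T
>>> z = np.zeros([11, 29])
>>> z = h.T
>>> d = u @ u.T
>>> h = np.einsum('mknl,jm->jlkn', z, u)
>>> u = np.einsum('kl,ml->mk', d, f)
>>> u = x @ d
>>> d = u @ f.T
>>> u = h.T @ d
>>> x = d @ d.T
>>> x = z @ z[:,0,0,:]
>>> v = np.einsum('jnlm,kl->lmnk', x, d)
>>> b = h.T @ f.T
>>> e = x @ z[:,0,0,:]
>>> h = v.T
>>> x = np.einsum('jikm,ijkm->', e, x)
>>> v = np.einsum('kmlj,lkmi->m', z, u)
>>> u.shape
(29, 7, 7, 29)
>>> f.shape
(29, 3)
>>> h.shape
(3, 7, 7, 29)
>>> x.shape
()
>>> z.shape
(7, 7, 29, 7)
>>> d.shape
(3, 29)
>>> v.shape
(7,)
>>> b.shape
(29, 7, 7, 29)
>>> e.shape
(7, 7, 29, 7)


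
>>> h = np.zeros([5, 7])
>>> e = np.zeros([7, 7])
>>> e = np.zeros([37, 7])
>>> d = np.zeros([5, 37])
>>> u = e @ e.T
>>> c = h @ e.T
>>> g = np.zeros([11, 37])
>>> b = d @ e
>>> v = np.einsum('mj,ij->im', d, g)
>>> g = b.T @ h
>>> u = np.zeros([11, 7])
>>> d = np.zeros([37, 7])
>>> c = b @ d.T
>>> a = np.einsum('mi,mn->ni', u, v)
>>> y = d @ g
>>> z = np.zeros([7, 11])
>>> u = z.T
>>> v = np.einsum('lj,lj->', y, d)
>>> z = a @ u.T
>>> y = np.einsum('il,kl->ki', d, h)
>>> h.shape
(5, 7)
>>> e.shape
(37, 7)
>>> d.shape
(37, 7)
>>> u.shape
(11, 7)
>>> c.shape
(5, 37)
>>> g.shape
(7, 7)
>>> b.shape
(5, 7)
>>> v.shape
()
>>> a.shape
(5, 7)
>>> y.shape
(5, 37)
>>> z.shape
(5, 11)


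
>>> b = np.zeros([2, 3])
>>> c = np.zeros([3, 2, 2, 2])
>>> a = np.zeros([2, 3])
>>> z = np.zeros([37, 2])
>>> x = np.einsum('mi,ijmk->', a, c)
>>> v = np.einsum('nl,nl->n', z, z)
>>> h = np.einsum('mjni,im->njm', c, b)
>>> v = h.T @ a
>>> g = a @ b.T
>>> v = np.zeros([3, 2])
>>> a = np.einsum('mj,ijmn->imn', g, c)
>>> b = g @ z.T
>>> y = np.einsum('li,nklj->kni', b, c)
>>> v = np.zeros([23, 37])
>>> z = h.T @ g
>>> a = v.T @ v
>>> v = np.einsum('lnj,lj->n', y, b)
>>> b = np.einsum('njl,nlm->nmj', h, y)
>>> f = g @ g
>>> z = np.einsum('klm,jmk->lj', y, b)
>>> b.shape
(2, 37, 2)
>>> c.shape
(3, 2, 2, 2)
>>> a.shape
(37, 37)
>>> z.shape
(3, 2)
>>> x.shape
()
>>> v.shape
(3,)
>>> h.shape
(2, 2, 3)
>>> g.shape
(2, 2)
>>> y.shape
(2, 3, 37)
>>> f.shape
(2, 2)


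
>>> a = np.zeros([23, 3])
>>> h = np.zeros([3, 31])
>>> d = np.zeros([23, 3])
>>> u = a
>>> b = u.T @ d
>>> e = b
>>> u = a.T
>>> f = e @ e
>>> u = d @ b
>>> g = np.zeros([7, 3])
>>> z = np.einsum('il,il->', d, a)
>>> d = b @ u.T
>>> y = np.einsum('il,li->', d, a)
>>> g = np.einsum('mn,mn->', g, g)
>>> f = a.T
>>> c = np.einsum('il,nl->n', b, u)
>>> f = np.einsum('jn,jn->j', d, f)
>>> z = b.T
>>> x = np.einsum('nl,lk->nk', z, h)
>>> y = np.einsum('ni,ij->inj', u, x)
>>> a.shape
(23, 3)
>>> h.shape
(3, 31)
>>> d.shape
(3, 23)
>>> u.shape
(23, 3)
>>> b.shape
(3, 3)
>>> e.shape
(3, 3)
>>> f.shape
(3,)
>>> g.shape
()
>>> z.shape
(3, 3)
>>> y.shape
(3, 23, 31)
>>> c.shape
(23,)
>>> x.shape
(3, 31)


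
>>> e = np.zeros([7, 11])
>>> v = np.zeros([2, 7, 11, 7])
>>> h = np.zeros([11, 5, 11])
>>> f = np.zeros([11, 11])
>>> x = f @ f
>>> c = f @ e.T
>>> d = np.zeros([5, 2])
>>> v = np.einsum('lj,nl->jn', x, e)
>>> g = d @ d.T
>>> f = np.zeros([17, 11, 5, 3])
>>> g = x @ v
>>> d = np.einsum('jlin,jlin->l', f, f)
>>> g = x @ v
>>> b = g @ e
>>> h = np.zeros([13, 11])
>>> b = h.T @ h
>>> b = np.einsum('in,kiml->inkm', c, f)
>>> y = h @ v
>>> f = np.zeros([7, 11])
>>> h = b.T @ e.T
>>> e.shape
(7, 11)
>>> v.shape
(11, 7)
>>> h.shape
(5, 17, 7, 7)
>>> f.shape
(7, 11)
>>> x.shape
(11, 11)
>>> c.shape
(11, 7)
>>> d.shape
(11,)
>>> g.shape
(11, 7)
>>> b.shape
(11, 7, 17, 5)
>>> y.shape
(13, 7)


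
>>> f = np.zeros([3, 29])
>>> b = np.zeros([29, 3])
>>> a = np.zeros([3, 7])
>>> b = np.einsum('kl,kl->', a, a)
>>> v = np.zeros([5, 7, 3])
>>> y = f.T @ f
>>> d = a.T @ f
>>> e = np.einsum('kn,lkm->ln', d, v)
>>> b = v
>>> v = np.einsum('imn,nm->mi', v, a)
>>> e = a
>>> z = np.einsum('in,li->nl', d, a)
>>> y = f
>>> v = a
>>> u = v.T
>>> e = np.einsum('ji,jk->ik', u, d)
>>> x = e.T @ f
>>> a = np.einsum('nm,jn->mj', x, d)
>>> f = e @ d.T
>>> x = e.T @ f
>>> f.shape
(3, 7)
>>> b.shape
(5, 7, 3)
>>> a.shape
(29, 7)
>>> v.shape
(3, 7)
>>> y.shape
(3, 29)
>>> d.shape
(7, 29)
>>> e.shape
(3, 29)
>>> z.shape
(29, 3)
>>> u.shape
(7, 3)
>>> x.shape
(29, 7)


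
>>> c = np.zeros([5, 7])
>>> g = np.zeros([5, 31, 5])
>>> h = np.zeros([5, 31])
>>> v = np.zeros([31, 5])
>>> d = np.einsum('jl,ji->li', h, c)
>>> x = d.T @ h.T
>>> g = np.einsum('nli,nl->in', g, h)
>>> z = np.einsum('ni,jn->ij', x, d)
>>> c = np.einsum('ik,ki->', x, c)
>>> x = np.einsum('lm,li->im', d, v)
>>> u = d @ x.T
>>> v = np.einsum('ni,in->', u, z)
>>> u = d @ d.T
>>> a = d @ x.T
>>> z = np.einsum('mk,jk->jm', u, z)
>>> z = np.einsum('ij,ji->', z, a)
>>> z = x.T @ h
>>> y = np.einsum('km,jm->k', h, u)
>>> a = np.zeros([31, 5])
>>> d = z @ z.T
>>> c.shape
()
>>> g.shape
(5, 5)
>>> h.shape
(5, 31)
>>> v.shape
()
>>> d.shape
(7, 7)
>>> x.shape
(5, 7)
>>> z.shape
(7, 31)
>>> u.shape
(31, 31)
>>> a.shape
(31, 5)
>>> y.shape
(5,)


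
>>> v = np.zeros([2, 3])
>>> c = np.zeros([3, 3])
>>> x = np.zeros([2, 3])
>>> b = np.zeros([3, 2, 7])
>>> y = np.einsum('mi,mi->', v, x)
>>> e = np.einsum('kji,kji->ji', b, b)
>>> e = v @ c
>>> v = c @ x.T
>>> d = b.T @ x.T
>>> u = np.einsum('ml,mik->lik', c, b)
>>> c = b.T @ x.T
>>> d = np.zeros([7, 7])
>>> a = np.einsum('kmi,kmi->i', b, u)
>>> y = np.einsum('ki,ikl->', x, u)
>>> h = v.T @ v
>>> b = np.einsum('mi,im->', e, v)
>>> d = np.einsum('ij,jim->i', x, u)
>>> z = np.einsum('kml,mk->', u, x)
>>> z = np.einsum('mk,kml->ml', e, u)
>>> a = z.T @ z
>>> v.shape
(3, 2)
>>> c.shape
(7, 2, 2)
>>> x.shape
(2, 3)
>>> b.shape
()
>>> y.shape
()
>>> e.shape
(2, 3)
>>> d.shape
(2,)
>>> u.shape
(3, 2, 7)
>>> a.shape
(7, 7)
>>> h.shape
(2, 2)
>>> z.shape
(2, 7)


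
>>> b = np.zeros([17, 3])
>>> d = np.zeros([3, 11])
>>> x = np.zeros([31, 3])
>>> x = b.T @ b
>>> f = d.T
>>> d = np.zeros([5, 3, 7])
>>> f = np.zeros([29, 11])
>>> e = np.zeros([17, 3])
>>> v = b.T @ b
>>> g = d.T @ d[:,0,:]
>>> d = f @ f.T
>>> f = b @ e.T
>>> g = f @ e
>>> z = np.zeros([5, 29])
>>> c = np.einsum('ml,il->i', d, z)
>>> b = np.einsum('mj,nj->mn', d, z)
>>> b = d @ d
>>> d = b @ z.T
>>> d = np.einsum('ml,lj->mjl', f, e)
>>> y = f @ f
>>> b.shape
(29, 29)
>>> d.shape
(17, 3, 17)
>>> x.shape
(3, 3)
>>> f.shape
(17, 17)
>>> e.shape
(17, 3)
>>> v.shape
(3, 3)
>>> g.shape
(17, 3)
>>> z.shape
(5, 29)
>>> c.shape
(5,)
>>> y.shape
(17, 17)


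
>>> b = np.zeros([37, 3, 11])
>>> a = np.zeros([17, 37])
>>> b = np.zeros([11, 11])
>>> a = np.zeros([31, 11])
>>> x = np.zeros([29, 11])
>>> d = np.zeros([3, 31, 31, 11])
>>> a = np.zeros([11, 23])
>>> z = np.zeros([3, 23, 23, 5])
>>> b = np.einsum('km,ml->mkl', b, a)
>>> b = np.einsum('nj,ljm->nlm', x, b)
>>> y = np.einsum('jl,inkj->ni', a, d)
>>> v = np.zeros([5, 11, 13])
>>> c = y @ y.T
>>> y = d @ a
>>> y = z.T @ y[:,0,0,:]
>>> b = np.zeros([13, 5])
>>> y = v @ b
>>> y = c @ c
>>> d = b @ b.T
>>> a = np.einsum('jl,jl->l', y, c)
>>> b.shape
(13, 5)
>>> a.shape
(31,)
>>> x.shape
(29, 11)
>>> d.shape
(13, 13)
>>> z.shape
(3, 23, 23, 5)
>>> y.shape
(31, 31)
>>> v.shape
(5, 11, 13)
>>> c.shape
(31, 31)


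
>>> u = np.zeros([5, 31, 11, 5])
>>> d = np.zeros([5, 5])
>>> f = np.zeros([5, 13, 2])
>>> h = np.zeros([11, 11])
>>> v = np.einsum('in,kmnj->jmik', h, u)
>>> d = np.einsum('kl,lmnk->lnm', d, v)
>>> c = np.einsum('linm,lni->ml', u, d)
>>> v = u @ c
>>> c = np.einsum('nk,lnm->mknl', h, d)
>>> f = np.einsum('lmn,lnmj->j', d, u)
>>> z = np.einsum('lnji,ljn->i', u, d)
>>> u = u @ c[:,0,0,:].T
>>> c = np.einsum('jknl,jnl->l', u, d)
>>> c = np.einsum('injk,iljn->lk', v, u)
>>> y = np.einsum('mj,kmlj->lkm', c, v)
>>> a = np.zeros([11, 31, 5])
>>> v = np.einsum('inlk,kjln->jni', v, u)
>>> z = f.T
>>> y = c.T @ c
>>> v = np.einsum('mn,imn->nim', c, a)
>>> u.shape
(5, 31, 11, 31)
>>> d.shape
(5, 11, 31)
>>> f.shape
(5,)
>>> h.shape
(11, 11)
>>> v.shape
(5, 11, 31)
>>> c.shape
(31, 5)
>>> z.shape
(5,)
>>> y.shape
(5, 5)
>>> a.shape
(11, 31, 5)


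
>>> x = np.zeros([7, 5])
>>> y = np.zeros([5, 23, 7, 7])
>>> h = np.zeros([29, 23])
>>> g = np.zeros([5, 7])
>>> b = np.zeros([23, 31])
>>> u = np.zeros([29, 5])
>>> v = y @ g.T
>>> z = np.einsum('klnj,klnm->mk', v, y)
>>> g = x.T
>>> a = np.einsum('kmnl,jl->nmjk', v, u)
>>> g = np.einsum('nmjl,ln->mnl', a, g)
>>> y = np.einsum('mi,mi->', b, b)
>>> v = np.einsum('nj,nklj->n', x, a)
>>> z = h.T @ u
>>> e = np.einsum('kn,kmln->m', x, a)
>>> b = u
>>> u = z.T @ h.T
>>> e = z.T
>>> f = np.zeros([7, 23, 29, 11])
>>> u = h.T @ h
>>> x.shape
(7, 5)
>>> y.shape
()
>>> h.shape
(29, 23)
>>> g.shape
(23, 7, 5)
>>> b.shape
(29, 5)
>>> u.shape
(23, 23)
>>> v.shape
(7,)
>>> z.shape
(23, 5)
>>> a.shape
(7, 23, 29, 5)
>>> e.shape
(5, 23)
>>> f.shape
(7, 23, 29, 11)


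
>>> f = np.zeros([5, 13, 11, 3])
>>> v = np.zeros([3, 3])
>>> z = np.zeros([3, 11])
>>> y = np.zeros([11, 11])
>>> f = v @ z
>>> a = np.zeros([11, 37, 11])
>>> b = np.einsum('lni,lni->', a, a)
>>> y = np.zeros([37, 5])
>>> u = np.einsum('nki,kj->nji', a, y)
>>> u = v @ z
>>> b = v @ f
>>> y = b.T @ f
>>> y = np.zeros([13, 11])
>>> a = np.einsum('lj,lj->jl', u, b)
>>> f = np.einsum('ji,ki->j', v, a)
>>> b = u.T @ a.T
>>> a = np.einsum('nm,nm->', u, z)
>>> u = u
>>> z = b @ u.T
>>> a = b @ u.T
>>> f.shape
(3,)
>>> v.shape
(3, 3)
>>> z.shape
(11, 3)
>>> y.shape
(13, 11)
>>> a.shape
(11, 3)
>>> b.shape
(11, 11)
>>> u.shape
(3, 11)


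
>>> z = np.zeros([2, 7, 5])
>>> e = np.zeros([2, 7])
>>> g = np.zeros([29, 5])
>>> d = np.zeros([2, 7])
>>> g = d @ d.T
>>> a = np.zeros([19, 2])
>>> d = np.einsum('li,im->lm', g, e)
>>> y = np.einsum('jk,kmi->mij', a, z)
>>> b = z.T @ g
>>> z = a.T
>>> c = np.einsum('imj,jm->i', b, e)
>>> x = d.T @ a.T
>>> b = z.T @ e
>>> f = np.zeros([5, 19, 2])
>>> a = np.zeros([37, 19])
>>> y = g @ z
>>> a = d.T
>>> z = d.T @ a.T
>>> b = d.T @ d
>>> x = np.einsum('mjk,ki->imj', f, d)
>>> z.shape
(7, 7)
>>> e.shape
(2, 7)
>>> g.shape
(2, 2)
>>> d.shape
(2, 7)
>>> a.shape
(7, 2)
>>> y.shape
(2, 19)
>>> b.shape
(7, 7)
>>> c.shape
(5,)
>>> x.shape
(7, 5, 19)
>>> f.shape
(5, 19, 2)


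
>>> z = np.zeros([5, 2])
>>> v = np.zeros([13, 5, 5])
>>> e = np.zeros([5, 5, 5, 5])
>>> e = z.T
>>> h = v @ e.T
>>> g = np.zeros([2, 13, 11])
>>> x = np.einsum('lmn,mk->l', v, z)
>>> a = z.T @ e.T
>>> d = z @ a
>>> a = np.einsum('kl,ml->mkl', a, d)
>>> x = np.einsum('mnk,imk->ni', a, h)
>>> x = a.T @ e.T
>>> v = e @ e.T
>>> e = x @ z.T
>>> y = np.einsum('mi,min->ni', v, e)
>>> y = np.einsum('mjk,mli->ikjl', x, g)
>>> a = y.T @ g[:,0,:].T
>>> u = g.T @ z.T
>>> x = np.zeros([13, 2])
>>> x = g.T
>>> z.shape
(5, 2)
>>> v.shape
(2, 2)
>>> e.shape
(2, 2, 5)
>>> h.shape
(13, 5, 2)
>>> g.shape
(2, 13, 11)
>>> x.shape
(11, 13, 2)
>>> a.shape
(13, 2, 2, 2)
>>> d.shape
(5, 2)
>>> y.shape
(11, 2, 2, 13)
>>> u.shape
(11, 13, 5)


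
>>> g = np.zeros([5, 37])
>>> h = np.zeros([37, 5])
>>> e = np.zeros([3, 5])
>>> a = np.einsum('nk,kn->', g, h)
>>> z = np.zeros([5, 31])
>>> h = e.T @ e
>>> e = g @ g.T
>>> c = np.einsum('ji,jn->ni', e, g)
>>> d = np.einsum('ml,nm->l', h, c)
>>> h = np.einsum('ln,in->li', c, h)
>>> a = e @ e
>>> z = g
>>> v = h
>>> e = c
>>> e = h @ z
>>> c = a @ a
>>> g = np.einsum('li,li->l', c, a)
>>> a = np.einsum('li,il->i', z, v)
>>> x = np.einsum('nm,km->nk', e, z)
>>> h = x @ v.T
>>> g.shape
(5,)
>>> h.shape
(37, 37)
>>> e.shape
(37, 37)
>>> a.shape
(37,)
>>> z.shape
(5, 37)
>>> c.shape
(5, 5)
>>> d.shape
(5,)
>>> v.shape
(37, 5)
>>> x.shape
(37, 5)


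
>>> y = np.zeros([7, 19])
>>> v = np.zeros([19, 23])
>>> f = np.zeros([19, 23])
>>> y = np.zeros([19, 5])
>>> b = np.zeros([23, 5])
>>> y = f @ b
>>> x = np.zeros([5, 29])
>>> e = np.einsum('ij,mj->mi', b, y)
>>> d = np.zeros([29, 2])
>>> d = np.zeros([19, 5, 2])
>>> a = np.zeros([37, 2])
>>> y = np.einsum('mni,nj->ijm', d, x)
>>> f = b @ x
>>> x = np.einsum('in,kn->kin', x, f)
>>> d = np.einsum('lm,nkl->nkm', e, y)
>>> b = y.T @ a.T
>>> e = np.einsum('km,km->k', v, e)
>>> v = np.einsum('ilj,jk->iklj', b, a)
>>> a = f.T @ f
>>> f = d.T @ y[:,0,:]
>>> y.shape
(2, 29, 19)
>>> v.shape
(19, 2, 29, 37)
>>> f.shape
(23, 29, 19)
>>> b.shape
(19, 29, 37)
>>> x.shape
(23, 5, 29)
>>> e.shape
(19,)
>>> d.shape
(2, 29, 23)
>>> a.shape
(29, 29)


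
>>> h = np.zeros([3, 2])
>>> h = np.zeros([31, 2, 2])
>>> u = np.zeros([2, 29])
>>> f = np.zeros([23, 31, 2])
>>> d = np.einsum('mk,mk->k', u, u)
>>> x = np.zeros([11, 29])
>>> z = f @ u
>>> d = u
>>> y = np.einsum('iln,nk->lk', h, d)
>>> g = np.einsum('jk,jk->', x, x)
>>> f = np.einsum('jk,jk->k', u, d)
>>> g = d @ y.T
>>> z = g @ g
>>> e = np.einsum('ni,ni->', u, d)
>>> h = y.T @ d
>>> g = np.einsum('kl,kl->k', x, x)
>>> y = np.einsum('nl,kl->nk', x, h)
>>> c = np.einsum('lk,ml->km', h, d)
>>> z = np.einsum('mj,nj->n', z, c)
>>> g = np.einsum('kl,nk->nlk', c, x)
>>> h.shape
(29, 29)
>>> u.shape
(2, 29)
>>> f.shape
(29,)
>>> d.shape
(2, 29)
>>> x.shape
(11, 29)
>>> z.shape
(29,)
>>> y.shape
(11, 29)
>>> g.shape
(11, 2, 29)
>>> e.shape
()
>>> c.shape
(29, 2)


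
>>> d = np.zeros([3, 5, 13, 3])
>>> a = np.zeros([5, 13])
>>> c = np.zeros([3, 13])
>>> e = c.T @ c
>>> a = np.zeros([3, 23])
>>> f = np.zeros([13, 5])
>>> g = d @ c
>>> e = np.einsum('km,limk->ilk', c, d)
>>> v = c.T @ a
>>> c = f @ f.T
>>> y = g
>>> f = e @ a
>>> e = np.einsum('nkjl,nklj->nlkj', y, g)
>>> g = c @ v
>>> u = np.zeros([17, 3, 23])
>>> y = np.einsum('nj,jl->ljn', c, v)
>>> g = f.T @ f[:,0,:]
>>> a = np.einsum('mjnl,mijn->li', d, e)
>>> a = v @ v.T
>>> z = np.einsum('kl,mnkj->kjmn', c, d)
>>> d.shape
(3, 5, 13, 3)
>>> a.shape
(13, 13)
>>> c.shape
(13, 13)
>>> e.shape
(3, 13, 5, 13)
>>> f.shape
(5, 3, 23)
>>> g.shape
(23, 3, 23)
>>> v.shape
(13, 23)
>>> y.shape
(23, 13, 13)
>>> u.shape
(17, 3, 23)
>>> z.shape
(13, 3, 3, 5)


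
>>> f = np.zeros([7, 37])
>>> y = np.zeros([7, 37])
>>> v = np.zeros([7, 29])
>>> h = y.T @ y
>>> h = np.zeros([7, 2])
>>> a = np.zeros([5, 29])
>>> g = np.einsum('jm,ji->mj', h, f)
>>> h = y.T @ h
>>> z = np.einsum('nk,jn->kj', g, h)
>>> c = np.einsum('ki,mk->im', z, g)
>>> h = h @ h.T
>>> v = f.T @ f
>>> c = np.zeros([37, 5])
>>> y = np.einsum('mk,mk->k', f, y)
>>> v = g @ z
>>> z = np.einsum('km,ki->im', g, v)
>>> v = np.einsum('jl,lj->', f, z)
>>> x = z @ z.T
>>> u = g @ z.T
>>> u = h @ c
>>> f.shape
(7, 37)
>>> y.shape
(37,)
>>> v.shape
()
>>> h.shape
(37, 37)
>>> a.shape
(5, 29)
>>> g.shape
(2, 7)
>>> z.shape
(37, 7)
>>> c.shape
(37, 5)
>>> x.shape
(37, 37)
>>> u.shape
(37, 5)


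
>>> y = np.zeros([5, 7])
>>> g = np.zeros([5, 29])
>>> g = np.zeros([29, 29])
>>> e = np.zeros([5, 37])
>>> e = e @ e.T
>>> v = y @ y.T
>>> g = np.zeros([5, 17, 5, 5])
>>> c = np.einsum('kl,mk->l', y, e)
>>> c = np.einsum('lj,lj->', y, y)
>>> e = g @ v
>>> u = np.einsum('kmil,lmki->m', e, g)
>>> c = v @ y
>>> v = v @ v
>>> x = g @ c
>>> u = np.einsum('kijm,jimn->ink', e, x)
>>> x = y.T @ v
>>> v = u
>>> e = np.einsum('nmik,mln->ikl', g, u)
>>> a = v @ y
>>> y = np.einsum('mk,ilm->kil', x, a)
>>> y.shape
(5, 17, 7)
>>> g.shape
(5, 17, 5, 5)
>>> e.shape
(5, 5, 7)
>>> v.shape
(17, 7, 5)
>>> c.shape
(5, 7)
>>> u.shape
(17, 7, 5)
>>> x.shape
(7, 5)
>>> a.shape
(17, 7, 7)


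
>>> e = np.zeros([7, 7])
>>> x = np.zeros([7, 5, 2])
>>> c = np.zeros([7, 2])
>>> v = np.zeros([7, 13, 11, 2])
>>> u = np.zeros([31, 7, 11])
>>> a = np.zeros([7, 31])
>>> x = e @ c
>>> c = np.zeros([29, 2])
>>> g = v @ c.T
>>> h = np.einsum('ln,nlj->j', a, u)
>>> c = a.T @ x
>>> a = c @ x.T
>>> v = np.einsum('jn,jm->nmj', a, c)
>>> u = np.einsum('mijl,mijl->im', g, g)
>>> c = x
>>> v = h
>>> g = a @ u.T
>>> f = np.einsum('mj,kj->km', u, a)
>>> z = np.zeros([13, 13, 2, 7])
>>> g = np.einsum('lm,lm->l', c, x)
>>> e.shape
(7, 7)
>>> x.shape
(7, 2)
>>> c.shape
(7, 2)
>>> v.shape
(11,)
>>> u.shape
(13, 7)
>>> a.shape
(31, 7)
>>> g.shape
(7,)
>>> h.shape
(11,)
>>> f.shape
(31, 13)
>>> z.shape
(13, 13, 2, 7)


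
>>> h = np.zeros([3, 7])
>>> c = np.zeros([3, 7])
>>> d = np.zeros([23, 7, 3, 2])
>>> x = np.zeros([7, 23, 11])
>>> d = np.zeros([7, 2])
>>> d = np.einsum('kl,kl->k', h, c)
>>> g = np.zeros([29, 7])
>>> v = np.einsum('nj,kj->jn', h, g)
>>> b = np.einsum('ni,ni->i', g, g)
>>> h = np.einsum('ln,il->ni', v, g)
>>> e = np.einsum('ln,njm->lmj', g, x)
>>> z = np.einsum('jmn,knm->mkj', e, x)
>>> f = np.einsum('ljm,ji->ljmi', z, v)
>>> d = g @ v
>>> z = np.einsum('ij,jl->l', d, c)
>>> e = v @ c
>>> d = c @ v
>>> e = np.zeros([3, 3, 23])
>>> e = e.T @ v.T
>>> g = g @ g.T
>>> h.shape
(3, 29)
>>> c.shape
(3, 7)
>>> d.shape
(3, 3)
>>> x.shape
(7, 23, 11)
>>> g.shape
(29, 29)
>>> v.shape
(7, 3)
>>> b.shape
(7,)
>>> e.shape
(23, 3, 7)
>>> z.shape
(7,)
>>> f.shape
(11, 7, 29, 3)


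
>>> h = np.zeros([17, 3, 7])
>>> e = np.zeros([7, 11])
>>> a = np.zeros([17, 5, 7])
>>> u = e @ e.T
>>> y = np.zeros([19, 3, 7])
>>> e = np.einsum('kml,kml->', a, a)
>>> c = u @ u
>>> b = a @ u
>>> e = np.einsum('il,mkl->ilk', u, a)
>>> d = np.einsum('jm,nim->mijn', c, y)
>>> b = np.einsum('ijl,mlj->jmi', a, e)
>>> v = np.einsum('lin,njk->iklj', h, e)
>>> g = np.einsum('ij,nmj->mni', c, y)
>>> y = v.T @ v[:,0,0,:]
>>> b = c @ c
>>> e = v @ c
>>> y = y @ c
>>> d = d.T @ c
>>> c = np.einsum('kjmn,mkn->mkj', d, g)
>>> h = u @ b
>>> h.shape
(7, 7)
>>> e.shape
(3, 5, 17, 7)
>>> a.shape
(17, 5, 7)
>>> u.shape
(7, 7)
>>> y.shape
(7, 17, 5, 7)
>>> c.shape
(3, 19, 7)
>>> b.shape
(7, 7)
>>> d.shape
(19, 7, 3, 7)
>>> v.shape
(3, 5, 17, 7)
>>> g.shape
(3, 19, 7)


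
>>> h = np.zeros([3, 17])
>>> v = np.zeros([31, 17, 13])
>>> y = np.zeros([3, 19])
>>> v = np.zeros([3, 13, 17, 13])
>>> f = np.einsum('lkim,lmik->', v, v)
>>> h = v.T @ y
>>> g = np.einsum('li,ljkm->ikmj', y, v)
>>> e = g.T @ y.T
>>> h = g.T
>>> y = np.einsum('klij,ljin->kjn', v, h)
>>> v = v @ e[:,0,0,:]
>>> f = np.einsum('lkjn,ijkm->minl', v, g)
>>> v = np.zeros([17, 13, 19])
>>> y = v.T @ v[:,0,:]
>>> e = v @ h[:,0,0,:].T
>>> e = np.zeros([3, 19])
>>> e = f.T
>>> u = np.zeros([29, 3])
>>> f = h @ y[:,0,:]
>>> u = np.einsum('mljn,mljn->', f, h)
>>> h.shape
(13, 13, 17, 19)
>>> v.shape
(17, 13, 19)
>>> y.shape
(19, 13, 19)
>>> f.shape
(13, 13, 17, 19)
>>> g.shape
(19, 17, 13, 13)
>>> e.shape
(3, 3, 19, 13)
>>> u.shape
()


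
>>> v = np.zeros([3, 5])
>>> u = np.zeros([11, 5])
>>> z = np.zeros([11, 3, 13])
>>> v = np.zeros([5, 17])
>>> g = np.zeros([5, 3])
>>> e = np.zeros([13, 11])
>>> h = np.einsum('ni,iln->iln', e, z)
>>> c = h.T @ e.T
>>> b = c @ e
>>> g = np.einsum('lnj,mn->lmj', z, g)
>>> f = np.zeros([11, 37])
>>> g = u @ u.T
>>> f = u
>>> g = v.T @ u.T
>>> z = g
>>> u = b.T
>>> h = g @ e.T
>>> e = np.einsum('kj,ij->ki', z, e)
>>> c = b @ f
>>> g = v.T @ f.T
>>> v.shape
(5, 17)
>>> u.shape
(11, 3, 13)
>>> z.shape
(17, 11)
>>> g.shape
(17, 11)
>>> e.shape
(17, 13)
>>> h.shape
(17, 13)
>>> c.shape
(13, 3, 5)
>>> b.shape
(13, 3, 11)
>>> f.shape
(11, 5)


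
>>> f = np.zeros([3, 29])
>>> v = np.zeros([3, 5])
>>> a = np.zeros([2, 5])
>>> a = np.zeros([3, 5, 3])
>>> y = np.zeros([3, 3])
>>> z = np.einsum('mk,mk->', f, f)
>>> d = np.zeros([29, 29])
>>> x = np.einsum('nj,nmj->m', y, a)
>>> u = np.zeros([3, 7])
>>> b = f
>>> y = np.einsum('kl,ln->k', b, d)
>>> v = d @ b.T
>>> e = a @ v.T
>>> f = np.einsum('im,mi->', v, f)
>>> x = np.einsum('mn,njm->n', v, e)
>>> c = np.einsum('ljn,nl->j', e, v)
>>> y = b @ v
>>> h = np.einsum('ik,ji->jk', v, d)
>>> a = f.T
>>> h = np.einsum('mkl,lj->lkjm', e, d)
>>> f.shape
()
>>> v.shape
(29, 3)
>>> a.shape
()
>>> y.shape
(3, 3)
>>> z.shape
()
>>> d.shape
(29, 29)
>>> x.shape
(3,)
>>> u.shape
(3, 7)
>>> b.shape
(3, 29)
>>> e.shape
(3, 5, 29)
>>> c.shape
(5,)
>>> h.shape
(29, 5, 29, 3)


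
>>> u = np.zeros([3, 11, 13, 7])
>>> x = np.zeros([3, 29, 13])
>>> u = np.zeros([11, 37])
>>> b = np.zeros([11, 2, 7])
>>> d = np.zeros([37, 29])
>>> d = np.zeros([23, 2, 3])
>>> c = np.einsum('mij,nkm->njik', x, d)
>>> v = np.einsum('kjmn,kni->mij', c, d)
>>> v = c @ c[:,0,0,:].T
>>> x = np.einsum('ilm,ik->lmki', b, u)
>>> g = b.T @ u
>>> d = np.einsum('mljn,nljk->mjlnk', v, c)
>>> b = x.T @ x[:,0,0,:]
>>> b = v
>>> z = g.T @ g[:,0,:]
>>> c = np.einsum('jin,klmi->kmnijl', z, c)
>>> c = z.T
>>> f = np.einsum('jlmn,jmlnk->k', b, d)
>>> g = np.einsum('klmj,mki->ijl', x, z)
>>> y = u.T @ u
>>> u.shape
(11, 37)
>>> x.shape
(2, 7, 37, 11)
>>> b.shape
(23, 13, 29, 23)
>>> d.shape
(23, 29, 13, 23, 2)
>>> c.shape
(37, 2, 37)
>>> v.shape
(23, 13, 29, 23)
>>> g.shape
(37, 11, 7)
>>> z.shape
(37, 2, 37)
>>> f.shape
(2,)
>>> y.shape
(37, 37)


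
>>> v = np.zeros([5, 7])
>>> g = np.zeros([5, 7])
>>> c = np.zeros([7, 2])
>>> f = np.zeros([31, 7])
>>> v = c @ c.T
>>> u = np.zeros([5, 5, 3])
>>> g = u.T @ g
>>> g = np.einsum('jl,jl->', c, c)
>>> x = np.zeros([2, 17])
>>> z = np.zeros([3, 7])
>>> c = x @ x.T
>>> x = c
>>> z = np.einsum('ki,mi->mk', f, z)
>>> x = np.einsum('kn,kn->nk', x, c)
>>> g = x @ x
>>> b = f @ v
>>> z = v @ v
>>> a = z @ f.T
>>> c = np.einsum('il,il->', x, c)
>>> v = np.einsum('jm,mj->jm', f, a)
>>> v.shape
(31, 7)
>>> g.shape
(2, 2)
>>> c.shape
()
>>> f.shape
(31, 7)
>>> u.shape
(5, 5, 3)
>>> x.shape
(2, 2)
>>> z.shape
(7, 7)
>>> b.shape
(31, 7)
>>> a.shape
(7, 31)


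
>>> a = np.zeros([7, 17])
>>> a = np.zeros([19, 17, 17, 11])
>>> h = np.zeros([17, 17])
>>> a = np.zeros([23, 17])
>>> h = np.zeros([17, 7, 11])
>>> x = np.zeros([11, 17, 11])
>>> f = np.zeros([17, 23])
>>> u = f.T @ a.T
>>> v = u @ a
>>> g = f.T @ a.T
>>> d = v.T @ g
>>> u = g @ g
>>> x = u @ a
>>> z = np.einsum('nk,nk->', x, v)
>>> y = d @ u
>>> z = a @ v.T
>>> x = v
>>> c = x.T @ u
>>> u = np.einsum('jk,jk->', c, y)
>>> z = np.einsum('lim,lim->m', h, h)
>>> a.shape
(23, 17)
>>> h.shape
(17, 7, 11)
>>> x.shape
(23, 17)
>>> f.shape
(17, 23)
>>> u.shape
()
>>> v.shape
(23, 17)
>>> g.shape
(23, 23)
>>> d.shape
(17, 23)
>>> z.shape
(11,)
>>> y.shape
(17, 23)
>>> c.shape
(17, 23)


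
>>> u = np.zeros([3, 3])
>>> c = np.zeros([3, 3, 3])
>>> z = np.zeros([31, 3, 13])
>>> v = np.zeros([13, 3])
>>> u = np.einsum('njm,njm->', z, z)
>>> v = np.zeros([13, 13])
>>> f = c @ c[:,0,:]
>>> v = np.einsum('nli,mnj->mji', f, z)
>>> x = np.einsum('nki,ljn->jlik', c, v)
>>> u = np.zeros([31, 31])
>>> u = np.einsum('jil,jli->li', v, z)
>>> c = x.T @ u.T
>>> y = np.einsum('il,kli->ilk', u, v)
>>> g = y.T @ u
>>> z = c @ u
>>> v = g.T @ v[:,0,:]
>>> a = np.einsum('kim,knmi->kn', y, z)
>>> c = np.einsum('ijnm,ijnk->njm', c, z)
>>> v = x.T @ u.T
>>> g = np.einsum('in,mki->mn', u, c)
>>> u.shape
(3, 13)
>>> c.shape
(31, 3, 3)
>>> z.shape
(3, 3, 31, 13)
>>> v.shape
(3, 3, 31, 3)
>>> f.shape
(3, 3, 3)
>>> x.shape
(13, 31, 3, 3)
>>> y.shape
(3, 13, 31)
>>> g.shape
(31, 13)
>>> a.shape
(3, 3)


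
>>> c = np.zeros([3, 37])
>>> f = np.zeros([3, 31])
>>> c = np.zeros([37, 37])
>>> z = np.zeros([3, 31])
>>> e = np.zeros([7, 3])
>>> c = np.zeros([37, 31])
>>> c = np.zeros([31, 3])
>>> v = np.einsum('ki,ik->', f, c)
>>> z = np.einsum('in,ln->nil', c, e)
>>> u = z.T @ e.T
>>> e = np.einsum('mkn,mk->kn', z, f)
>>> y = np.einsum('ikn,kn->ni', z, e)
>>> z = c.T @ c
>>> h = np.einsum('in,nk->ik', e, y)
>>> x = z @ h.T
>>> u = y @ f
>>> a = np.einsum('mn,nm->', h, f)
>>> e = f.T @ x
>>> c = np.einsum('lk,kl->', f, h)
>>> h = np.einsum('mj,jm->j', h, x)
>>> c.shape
()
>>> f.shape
(3, 31)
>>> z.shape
(3, 3)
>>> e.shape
(31, 31)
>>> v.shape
()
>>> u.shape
(7, 31)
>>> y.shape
(7, 3)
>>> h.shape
(3,)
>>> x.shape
(3, 31)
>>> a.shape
()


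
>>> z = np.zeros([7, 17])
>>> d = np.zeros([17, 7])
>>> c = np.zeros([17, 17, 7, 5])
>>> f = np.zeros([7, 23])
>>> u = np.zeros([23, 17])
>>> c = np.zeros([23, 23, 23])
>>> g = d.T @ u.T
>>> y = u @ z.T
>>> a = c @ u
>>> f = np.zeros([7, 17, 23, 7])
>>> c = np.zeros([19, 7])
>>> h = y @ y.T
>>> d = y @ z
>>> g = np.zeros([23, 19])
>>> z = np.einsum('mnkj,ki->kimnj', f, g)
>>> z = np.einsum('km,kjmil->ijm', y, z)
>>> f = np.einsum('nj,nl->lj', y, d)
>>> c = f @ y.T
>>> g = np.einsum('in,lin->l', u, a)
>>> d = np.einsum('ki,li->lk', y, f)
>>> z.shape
(17, 19, 7)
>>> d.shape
(17, 23)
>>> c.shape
(17, 23)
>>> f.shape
(17, 7)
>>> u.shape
(23, 17)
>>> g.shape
(23,)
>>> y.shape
(23, 7)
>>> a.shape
(23, 23, 17)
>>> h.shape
(23, 23)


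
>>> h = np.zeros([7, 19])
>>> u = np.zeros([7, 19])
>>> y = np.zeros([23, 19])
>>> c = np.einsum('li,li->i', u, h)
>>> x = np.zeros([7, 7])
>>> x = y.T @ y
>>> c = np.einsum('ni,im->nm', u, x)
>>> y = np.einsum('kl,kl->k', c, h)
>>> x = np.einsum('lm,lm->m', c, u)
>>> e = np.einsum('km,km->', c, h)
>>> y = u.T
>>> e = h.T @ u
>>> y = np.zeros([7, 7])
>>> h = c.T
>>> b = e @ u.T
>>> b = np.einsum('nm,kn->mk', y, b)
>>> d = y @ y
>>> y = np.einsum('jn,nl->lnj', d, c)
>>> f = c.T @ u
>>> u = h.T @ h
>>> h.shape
(19, 7)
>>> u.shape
(7, 7)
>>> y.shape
(19, 7, 7)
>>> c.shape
(7, 19)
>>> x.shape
(19,)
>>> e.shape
(19, 19)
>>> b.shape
(7, 19)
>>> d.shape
(7, 7)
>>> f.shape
(19, 19)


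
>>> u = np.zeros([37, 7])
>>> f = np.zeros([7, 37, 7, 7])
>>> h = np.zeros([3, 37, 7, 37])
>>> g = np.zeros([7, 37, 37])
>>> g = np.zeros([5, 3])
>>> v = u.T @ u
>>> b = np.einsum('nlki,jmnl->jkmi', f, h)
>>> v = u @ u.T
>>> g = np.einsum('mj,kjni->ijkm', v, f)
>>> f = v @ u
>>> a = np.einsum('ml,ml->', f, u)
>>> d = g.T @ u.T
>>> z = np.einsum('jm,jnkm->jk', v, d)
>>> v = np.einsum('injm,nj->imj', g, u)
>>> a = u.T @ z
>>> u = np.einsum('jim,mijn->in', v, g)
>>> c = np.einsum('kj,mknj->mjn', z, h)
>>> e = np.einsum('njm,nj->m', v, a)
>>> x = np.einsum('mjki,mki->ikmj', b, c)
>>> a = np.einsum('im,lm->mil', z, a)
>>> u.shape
(37, 37)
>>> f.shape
(37, 7)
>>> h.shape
(3, 37, 7, 37)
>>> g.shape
(7, 37, 7, 37)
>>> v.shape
(7, 37, 7)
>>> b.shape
(3, 7, 37, 7)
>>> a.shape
(37, 37, 7)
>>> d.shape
(37, 7, 37, 37)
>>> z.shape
(37, 37)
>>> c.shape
(3, 37, 7)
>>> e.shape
(7,)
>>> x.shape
(7, 37, 3, 7)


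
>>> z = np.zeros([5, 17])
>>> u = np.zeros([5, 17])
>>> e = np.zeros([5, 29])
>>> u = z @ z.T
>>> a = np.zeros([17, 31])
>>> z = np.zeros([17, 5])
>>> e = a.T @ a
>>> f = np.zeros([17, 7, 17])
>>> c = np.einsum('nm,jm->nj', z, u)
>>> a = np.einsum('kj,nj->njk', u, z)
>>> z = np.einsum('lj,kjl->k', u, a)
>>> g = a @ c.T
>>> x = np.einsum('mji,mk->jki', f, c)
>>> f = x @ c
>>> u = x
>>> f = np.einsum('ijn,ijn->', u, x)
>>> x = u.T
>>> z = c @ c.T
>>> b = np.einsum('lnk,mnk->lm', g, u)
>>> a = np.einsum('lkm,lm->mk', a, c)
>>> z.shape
(17, 17)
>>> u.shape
(7, 5, 17)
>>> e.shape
(31, 31)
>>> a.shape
(5, 5)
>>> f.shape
()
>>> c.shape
(17, 5)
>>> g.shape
(17, 5, 17)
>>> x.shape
(17, 5, 7)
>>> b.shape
(17, 7)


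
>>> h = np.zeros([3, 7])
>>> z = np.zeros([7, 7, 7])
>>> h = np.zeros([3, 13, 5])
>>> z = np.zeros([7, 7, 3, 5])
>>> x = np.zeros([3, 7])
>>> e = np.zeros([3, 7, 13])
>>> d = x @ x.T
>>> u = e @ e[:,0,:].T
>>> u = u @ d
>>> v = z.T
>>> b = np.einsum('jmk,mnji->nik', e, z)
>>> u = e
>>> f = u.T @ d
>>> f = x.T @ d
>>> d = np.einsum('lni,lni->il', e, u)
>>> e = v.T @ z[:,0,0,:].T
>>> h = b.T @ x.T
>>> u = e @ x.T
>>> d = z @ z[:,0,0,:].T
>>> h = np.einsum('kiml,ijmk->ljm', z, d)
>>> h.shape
(5, 7, 3)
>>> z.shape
(7, 7, 3, 5)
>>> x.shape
(3, 7)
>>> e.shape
(7, 7, 3, 7)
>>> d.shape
(7, 7, 3, 7)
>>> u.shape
(7, 7, 3, 3)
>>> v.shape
(5, 3, 7, 7)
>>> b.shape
(7, 5, 13)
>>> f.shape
(7, 3)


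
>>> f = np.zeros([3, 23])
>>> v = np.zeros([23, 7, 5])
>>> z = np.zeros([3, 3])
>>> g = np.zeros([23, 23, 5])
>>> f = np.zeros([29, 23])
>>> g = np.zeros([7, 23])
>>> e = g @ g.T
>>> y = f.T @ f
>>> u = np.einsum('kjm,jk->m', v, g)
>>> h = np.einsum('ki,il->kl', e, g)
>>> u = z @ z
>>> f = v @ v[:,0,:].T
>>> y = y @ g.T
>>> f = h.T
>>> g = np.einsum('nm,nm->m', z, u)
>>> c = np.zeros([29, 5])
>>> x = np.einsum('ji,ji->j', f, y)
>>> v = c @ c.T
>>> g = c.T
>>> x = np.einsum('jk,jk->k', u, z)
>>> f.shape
(23, 7)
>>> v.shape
(29, 29)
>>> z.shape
(3, 3)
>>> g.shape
(5, 29)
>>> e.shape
(7, 7)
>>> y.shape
(23, 7)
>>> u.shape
(3, 3)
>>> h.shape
(7, 23)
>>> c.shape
(29, 5)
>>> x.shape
(3,)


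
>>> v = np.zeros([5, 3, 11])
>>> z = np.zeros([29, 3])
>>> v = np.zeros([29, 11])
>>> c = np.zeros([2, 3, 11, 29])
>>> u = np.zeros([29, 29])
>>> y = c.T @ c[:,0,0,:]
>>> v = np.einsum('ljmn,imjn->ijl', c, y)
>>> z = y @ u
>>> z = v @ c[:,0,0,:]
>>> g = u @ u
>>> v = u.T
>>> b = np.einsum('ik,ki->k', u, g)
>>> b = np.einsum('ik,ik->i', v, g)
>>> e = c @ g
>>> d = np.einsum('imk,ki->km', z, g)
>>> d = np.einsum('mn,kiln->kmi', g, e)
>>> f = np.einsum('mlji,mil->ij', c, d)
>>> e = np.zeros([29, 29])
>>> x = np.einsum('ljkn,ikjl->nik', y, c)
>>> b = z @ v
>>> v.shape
(29, 29)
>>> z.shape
(29, 3, 29)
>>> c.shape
(2, 3, 11, 29)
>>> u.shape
(29, 29)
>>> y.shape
(29, 11, 3, 29)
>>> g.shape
(29, 29)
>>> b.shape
(29, 3, 29)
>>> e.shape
(29, 29)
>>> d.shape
(2, 29, 3)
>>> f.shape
(29, 11)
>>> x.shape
(29, 2, 3)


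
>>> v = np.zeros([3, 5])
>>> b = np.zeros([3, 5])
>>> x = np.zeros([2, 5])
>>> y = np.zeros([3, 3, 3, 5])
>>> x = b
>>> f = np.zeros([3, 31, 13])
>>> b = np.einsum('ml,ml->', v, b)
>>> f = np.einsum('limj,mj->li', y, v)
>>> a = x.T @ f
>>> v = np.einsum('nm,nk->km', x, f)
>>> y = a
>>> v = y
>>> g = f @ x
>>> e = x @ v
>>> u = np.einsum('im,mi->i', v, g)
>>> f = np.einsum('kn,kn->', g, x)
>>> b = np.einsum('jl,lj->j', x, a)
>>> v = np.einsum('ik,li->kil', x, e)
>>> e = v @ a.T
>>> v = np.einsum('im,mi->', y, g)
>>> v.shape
()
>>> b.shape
(3,)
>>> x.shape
(3, 5)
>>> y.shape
(5, 3)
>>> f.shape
()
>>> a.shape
(5, 3)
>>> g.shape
(3, 5)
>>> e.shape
(5, 3, 5)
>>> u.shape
(5,)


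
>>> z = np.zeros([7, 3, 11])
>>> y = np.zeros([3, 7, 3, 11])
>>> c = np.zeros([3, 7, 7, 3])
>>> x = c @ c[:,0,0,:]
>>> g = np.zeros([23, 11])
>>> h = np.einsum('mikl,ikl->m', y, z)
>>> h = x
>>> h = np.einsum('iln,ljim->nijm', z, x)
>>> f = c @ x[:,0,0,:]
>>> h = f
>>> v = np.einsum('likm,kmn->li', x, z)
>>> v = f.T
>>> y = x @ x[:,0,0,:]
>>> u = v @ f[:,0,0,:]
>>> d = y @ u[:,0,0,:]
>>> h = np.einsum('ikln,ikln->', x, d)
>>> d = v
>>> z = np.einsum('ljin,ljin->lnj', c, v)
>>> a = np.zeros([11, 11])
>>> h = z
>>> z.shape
(3, 3, 7)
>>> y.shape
(3, 7, 7, 3)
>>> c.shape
(3, 7, 7, 3)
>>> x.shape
(3, 7, 7, 3)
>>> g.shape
(23, 11)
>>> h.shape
(3, 3, 7)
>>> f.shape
(3, 7, 7, 3)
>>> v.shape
(3, 7, 7, 3)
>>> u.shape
(3, 7, 7, 3)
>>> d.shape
(3, 7, 7, 3)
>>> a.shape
(11, 11)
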